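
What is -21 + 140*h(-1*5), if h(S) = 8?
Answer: 1099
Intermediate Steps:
-21 + 140*h(-1*5) = -21 + 140*8 = -21 + 1120 = 1099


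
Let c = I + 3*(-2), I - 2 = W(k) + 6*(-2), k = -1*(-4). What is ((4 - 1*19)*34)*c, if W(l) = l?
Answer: 6120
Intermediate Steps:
k = 4
I = -6 (I = 2 + (4 + 6*(-2)) = 2 + (4 - 12) = 2 - 8 = -6)
c = -12 (c = -6 + 3*(-2) = -6 - 6 = -12)
((4 - 1*19)*34)*c = ((4 - 1*19)*34)*(-12) = ((4 - 19)*34)*(-12) = -15*34*(-12) = -510*(-12) = 6120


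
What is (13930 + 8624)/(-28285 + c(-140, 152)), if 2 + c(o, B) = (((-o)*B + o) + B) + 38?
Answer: -2506/773 ≈ -3.2419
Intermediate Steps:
c(o, B) = 36 + B + o - B*o (c(o, B) = -2 + ((((-o)*B + o) + B) + 38) = -2 + (((-B*o + o) + B) + 38) = -2 + (((o - B*o) + B) + 38) = -2 + ((B + o - B*o) + 38) = -2 + (38 + B + o - B*o) = 36 + B + o - B*o)
(13930 + 8624)/(-28285 + c(-140, 152)) = (13930 + 8624)/(-28285 + (36 + 152 - 140 - 1*152*(-140))) = 22554/(-28285 + (36 + 152 - 140 + 21280)) = 22554/(-28285 + 21328) = 22554/(-6957) = 22554*(-1/6957) = -2506/773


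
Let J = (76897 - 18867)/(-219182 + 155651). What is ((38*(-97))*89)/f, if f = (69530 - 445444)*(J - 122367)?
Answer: -10420799337/1461207021811999 ≈ -7.1316e-6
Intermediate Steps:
J = -58030/63531 (J = 58030/(-63531) = 58030*(-1/63531) = -58030/63531 ≈ -0.91341)
f = 2922414043623998/63531 (f = (69530 - 445444)*(-58030/63531 - 122367) = -375914*(-7774155907/63531) = 2922414043623998/63531 ≈ 4.6000e+10)
((38*(-97))*89)/f = ((38*(-97))*89)/(2922414043623998/63531) = -3686*89*(63531/2922414043623998) = -328054*63531/2922414043623998 = -10420799337/1461207021811999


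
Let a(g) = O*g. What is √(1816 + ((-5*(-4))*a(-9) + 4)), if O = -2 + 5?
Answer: 16*√5 ≈ 35.777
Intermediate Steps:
O = 3
a(g) = 3*g
√(1816 + ((-5*(-4))*a(-9) + 4)) = √(1816 + ((-5*(-4))*(3*(-9)) + 4)) = √(1816 + (20*(-27) + 4)) = √(1816 + (-540 + 4)) = √(1816 - 536) = √1280 = 16*√5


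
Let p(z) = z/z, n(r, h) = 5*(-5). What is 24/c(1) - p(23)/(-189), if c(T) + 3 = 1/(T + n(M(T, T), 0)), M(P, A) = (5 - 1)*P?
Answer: -108791/13797 ≈ -7.8851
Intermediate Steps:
M(P, A) = 4*P
n(r, h) = -25
p(z) = 1
c(T) = -3 + 1/(-25 + T) (c(T) = -3 + 1/(T - 25) = -3 + 1/(-25 + T))
24/c(1) - p(23)/(-189) = 24/(((76 - 3*1)/(-25 + 1))) - 1*1/(-189) = 24/(((76 - 3)/(-24))) - 1*(-1/189) = 24/((-1/24*73)) + 1/189 = 24/(-73/24) + 1/189 = 24*(-24/73) + 1/189 = -576/73 + 1/189 = -108791/13797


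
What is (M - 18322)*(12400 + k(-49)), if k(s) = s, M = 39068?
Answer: 256233846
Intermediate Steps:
(M - 18322)*(12400 + k(-49)) = (39068 - 18322)*(12400 - 49) = 20746*12351 = 256233846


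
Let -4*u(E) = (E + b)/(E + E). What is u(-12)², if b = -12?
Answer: 1/16 ≈ 0.062500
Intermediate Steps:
u(E) = -(-12 + E)/(8*E) (u(E) = -(E - 12)/(4*(E + E)) = -(-12 + E)/(4*(2*E)) = -(-12 + E)*1/(2*E)/4 = -(-12 + E)/(8*E))
u(-12)² = ((⅛)*(12 - 1*(-12))/(-12))² = ((⅛)*(-1/12)*(12 + 12))² = ((⅛)*(-1/12)*24)² = (-¼)² = 1/16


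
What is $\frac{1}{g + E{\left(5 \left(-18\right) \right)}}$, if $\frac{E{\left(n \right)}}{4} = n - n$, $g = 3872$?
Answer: $\frac{1}{3872} \approx 0.00025826$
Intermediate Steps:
$E{\left(n \right)} = 0$ ($E{\left(n \right)} = 4 \left(n - n\right) = 4 \cdot 0 = 0$)
$\frac{1}{g + E{\left(5 \left(-18\right) \right)}} = \frac{1}{3872 + 0} = \frac{1}{3872}$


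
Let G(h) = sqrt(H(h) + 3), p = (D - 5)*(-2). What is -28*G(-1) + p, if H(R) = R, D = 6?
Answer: -2 - 28*sqrt(2) ≈ -41.598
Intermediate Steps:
p = -2 (p = (6 - 5)*(-2) = 1*(-2) = -2)
G(h) = sqrt(3 + h) (G(h) = sqrt(h + 3) = sqrt(3 + h))
-28*G(-1) + p = -28*sqrt(3 - 1) - 2 = -28*sqrt(2) - 2 = -2 - 28*sqrt(2)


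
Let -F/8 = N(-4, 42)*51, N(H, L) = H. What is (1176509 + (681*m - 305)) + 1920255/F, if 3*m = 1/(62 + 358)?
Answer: 67252012277/57120 ≈ 1.1774e+6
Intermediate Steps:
m = 1/1260 (m = 1/(3*(62 + 358)) = (1/3)/420 = (1/3)*(1/420) = 1/1260 ≈ 0.00079365)
F = 1632 (F = -(-32)*51 = -8*(-204) = 1632)
(1176509 + (681*m - 305)) + 1920255/F = (1176509 + (681*(1/1260) - 305)) + 1920255/1632 = (1176509 + (227/420 - 305)) + 1920255*(1/1632) = (1176509 - 127873/420) + 640085/544 = 494005907/420 + 640085/544 = 67252012277/57120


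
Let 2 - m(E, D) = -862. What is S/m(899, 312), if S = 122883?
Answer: 40961/288 ≈ 142.23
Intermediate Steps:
m(E, D) = 864 (m(E, D) = 2 - 1*(-862) = 2 + 862 = 864)
S/m(899, 312) = 122883/864 = 122883*(1/864) = 40961/288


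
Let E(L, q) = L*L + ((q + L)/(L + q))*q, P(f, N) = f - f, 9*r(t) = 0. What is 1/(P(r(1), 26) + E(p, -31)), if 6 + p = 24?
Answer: 1/293 ≈ 0.0034130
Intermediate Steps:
p = 18 (p = -6 + 24 = 18)
r(t) = 0 (r(t) = (⅑)*0 = 0)
P(f, N) = 0
E(L, q) = q + L² (E(L, q) = L² + ((L + q)/(L + q))*q = L² + 1*q = L² + q = q + L²)
1/(P(r(1), 26) + E(p, -31)) = 1/(0 + (-31 + 18²)) = 1/(0 + (-31 + 324)) = 1/(0 + 293) = 1/293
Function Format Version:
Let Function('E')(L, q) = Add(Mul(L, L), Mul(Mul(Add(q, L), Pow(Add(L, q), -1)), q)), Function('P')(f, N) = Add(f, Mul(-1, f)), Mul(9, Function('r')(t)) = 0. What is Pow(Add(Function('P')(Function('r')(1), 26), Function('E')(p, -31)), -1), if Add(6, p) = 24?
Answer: Rational(1, 293) ≈ 0.0034130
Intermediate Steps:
p = 18 (p = Add(-6, 24) = 18)
Function('r')(t) = 0 (Function('r')(t) = Mul(Rational(1, 9), 0) = 0)
Function('P')(f, N) = 0
Function('E')(L, q) = Add(q, Pow(L, 2)) (Function('E')(L, q) = Add(Pow(L, 2), Mul(Mul(Add(L, q), Pow(Add(L, q), -1)), q)) = Add(Pow(L, 2), Mul(1, q)) = Add(Pow(L, 2), q) = Add(q, Pow(L, 2)))
Pow(Add(Function('P')(Function('r')(1), 26), Function('E')(p, -31)), -1) = Pow(Add(0, Add(-31, Pow(18, 2))), -1) = Pow(Add(0, Add(-31, 324)), -1) = Pow(Add(0, 293), -1) = Pow(293, -1) = Rational(1, 293)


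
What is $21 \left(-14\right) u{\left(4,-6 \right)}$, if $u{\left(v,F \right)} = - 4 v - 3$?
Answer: $5586$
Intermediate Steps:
$u{\left(v,F \right)} = -3 - 4 v$
$21 \left(-14\right) u{\left(4,-6 \right)} = 21 \left(-14\right) \left(-3 - 16\right) = - 294 \left(-3 - 16\right) = \left(-294\right) \left(-19\right) = 5586$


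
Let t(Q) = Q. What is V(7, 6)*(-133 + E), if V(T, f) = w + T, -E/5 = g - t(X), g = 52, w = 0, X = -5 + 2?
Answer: -2856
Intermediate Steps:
X = -3
E = -275 (E = -5*(52 - 1*(-3)) = -5*(52 + 3) = -5*55 = -275)
V(T, f) = T (V(T, f) = 0 + T = T)
V(7, 6)*(-133 + E) = 7*(-133 - 275) = 7*(-408) = -2856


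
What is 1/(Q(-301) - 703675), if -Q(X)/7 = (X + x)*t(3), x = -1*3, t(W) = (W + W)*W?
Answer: -1/665371 ≈ -1.5029e-6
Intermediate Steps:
t(W) = 2*W² (t(W) = (2*W)*W = 2*W²)
x = -3
Q(X) = 378 - 126*X (Q(X) = -7*(X - 3)*2*3² = -7*(-3 + X)*2*9 = -7*(-3 + X)*18 = -7*(-54 + 18*X) = 378 - 126*X)
1/(Q(-301) - 703675) = 1/((378 - 126*(-301)) - 703675) = 1/((378 + 37926) - 703675) = 1/(38304 - 703675) = 1/(-665371) = -1/665371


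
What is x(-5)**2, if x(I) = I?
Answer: 25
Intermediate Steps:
x(-5)**2 = (-5)**2 = 25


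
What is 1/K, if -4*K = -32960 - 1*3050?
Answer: 2/18005 ≈ 0.00011108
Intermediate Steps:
K = 18005/2 (K = -(-32960 - 1*3050)/4 = -(-32960 - 3050)/4 = -1/4*(-36010) = 18005/2 ≈ 9002.5)
1/K = 1/(18005/2) = 2/18005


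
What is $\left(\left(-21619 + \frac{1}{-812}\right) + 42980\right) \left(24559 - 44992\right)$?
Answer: $- \frac{50630437389}{116} \approx -4.3647 \cdot 10^{8}$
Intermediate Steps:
$\left(\left(-21619 + \frac{1}{-812}\right) + 42980\right) \left(24559 - 44992\right) = \left(\left(-21619 - \frac{1}{812}\right) + 42980\right) \left(-20433\right) = \left(- \frac{17554629}{812} + 42980\right) \left(-20433\right) = \frac{17345131}{812} \left(-20433\right) = - \frac{50630437389}{116}$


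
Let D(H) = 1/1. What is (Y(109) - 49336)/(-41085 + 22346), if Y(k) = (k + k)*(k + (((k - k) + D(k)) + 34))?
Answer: 17944/18739 ≈ 0.95757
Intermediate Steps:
D(H) = 1
Y(k) = 2*k*(35 + k) (Y(k) = (k + k)*(k + (((k - k) + 1) + 34)) = (2*k)*(k + ((0 + 1) + 34)) = (2*k)*(k + (1 + 34)) = (2*k)*(k + 35) = (2*k)*(35 + k) = 2*k*(35 + k))
(Y(109) - 49336)/(-41085 + 22346) = (2*109*(35 + 109) - 49336)/(-41085 + 22346) = (2*109*144 - 49336)/(-18739) = (31392 - 49336)*(-1/18739) = -17944*(-1/18739) = 17944/18739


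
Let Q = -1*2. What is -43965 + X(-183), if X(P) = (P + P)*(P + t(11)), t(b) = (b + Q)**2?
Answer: -6633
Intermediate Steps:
Q = -2
t(b) = (-2 + b)**2 (t(b) = (b - 2)**2 = (-2 + b)**2)
X(P) = 2*P*(81 + P) (X(P) = (P + P)*(P + (-2 + 11)**2) = (2*P)*(P + 9**2) = (2*P)*(P + 81) = (2*P)*(81 + P) = 2*P*(81 + P))
-43965 + X(-183) = -43965 + 2*(-183)*(81 - 183) = -43965 + 2*(-183)*(-102) = -43965 + 37332 = -6633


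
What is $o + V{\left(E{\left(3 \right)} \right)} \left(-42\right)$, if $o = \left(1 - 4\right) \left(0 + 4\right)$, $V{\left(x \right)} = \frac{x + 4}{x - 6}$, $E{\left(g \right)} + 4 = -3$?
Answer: $- \frac{282}{13} \approx -21.692$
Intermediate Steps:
$E{\left(g \right)} = -7$ ($E{\left(g \right)} = -4 - 3 = -7$)
$V{\left(x \right)} = \frac{4 + x}{-6 + x}$
$o = -12$ ($o = \left(-3\right) 4 = -12$)
$o + V{\left(E{\left(3 \right)} \right)} \left(-42\right) = -12 + \frac{4 - 7}{-6 - 7} \left(-42\right) = -12 + \frac{1}{-13} \left(-3\right) \left(-42\right) = -12 + \left(- \frac{1}{13}\right) \left(-3\right) \left(-42\right) = -12 + \frac{3}{13} \left(-42\right) = -12 - \frac{126}{13} = - \frac{282}{13}$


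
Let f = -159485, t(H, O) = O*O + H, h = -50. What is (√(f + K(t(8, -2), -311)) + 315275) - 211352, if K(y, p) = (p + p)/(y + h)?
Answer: 103923 + 12*I*√399779/19 ≈ 1.0392e+5 + 399.34*I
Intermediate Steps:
t(H, O) = H + O² (t(H, O) = O² + H = H + O²)
K(y, p) = 2*p/(-50 + y) (K(y, p) = (p + p)/(y - 50) = (2*p)/(-50 + y) = 2*p/(-50 + y))
(√(f + K(t(8, -2), -311)) + 315275) - 211352 = (√(-159485 + 2*(-311)/(-50 + (8 + (-2)²))) + 315275) - 211352 = (√(-159485 + 2*(-311)/(-50 + (8 + 4))) + 315275) - 211352 = (√(-159485 + 2*(-311)/(-50 + 12)) + 315275) - 211352 = (√(-159485 + 2*(-311)/(-38)) + 315275) - 211352 = (√(-159485 + 2*(-311)*(-1/38)) + 315275) - 211352 = (√(-159485 + 311/19) + 315275) - 211352 = (√(-3029904/19) + 315275) - 211352 = (12*I*√399779/19 + 315275) - 211352 = (315275 + 12*I*√399779/19) - 211352 = 103923 + 12*I*√399779/19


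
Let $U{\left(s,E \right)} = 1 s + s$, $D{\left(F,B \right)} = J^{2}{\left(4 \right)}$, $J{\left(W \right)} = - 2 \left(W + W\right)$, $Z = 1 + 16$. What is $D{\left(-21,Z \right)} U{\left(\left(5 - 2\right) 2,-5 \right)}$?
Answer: $3072$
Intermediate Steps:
$Z = 17$
$J{\left(W \right)} = - 4 W$ ($J{\left(W \right)} = - 2 \cdot 2 W = - 4 W$)
$D{\left(F,B \right)} = 256$ ($D{\left(F,B \right)} = \left(\left(-4\right) 4\right)^{2} = \left(-16\right)^{2} = 256$)
$U{\left(s,E \right)} = 2 s$ ($U{\left(s,E \right)} = s + s = 2 s$)
$D{\left(-21,Z \right)} U{\left(\left(5 - 2\right) 2,-5 \right)} = 256 \cdot 2 \left(5 - 2\right) 2 = 256 \cdot 2 \cdot 3 \cdot 2 = 256 \cdot 2 \cdot 6 = 256 \cdot 12 = 3072$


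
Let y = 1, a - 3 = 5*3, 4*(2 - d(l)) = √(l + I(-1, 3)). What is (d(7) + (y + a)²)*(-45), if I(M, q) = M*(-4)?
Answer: -16335 + 45*√11/4 ≈ -16298.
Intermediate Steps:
I(M, q) = -4*M
d(l) = 2 - √(4 + l)/4 (d(l) = 2 - √(l - 4*(-1))/4 = 2 - √(l + 4)/4 = 2 - √(4 + l)/4)
a = 18 (a = 3 + 5*3 = 3 + 15 = 18)
(d(7) + (y + a)²)*(-45) = ((2 - √(4 + 7)/4) + (1 + 18)²)*(-45) = ((2 - √11/4) + 19²)*(-45) = ((2 - √11/4) + 361)*(-45) = (363 - √11/4)*(-45) = -16335 + 45*√11/4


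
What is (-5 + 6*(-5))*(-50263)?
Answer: 1759205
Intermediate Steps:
(-5 + 6*(-5))*(-50263) = (-5 - 30)*(-50263) = -35*(-50263) = 1759205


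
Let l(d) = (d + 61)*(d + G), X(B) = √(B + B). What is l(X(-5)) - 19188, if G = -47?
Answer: -22065 + 14*I*√10 ≈ -22065.0 + 44.272*I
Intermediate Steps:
X(B) = √2*√B (X(B) = √(2*B) = √2*√B)
l(d) = (-47 + d)*(61 + d) (l(d) = (d + 61)*(d - 47) = (61 + d)*(-47 + d) = (-47 + d)*(61 + d))
l(X(-5)) - 19188 = (-2867 + (√2*√(-5))² + 14*(√2*√(-5))) - 19188 = (-2867 + (√2*(I*√5))² + 14*(√2*(I*√5))) - 19188 = (-2867 + (I*√10)² + 14*(I*√10)) - 19188 = (-2867 - 10 + 14*I*√10) - 19188 = (-2877 + 14*I*√10) - 19188 = -22065 + 14*I*√10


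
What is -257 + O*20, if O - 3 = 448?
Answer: 8763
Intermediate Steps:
O = 451 (O = 3 + 448 = 451)
-257 + O*20 = -257 + 451*20 = -257 + 9020 = 8763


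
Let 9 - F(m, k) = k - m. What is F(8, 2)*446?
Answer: 6690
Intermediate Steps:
F(m, k) = 9 + m - k (F(m, k) = 9 - (k - m) = 9 + (m - k) = 9 + m - k)
F(8, 2)*446 = (9 + 8 - 1*2)*446 = (9 + 8 - 2)*446 = 15*446 = 6690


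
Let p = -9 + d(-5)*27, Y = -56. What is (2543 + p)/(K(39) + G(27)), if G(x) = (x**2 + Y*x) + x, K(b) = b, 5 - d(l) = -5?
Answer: -2804/717 ≈ -3.9107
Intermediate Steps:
d(l) = 10 (d(l) = 5 - 1*(-5) = 5 + 5 = 10)
G(x) = x**2 - 55*x (G(x) = (x**2 - 56*x) + x = x**2 - 55*x)
p = 261 (p = -9 + 10*27 = -9 + 270 = 261)
(2543 + p)/(K(39) + G(27)) = (2543 + 261)/(39 + 27*(-55 + 27)) = 2804/(39 + 27*(-28)) = 2804/(39 - 756) = 2804/(-717) = 2804*(-1/717) = -2804/717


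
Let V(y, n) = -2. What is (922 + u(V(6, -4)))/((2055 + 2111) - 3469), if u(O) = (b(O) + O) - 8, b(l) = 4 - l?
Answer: 54/41 ≈ 1.3171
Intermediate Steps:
u(O) = -4 (u(O) = ((4 - O) + O) - 8 = 4 - 8 = -4)
(922 + u(V(6, -4)))/((2055 + 2111) - 3469) = (922 - 4)/((2055 + 2111) - 3469) = 918/(4166 - 3469) = 918/697 = 918*(1/697) = 54/41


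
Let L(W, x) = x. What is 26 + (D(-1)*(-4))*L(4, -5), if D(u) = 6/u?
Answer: -94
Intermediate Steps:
26 + (D(-1)*(-4))*L(4, -5) = 26 + ((6/(-1))*(-4))*(-5) = 26 + ((6*(-1))*(-4))*(-5) = 26 - 6*(-4)*(-5) = 26 + 24*(-5) = 26 - 120 = -94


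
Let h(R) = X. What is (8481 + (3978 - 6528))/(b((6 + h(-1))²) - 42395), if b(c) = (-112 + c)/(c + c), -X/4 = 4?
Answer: -296550/2119753 ≈ -0.13990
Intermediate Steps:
X = -16 (X = -4*4 = -16)
h(R) = -16
b(c) = (-112 + c)/(2*c) (b(c) = (-112 + c)/((2*c)) = (-112 + c)*(1/(2*c)) = (-112 + c)/(2*c))
(8481 + (3978 - 6528))/(b((6 + h(-1))²) - 42395) = (8481 + (3978 - 6528))/((-112 + (6 - 16)²)/(2*((6 - 16)²)) - 42395) = (8481 - 2550)/((-112 + (-10)²)/(2*((-10)²)) - 42395) = 5931/((½)*(-112 + 100)/100 - 42395) = 5931/((½)*(1/100)*(-12) - 42395) = 5931/(-3/50 - 42395) = 5931/(-2119753/50) = 5931*(-50/2119753) = -296550/2119753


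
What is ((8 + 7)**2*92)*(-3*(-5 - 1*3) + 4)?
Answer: 579600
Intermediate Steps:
((8 + 7)**2*92)*(-3*(-5 - 1*3) + 4) = (15**2*92)*(-3*(-5 - 3) + 4) = (225*92)*(-3*(-8) + 4) = 20700*(24 + 4) = 20700*28 = 579600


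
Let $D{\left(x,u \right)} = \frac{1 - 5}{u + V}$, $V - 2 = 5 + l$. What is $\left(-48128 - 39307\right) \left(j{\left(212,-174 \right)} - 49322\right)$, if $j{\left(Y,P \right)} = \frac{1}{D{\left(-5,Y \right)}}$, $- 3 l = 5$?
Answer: $4317219705$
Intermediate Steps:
$l = - \frac{5}{3}$ ($l = \left(- \frac{1}{3}\right) 5 = - \frac{5}{3} \approx -1.6667$)
$V = \frac{16}{3}$ ($V = 2 + \left(5 - \frac{5}{3}\right) = 2 + \frac{10}{3} = \frac{16}{3} \approx 5.3333$)
$D{\left(x,u \right)} = - \frac{4}{\frac{16}{3} + u}$ ($D{\left(x,u \right)} = \frac{1 - 5}{u + \frac{16}{3}} = - \frac{4}{\frac{16}{3} + u}$)
$j{\left(Y,P \right)} = - \frac{4}{3} - \frac{Y}{4}$ ($j{\left(Y,P \right)} = \frac{1}{\left(-12\right) \frac{1}{16 + 3 Y}} = - \frac{4}{3} - \frac{Y}{4}$)
$\left(-48128 - 39307\right) \left(j{\left(212,-174 \right)} - 49322\right) = \left(-48128 - 39307\right) \left(\left(- \frac{4}{3} - 53\right) - 49322\right) = - 87435 \left(\left(- \frac{4}{3} - 53\right) - 49322\right) = - 87435 \left(- \frac{163}{3} - 49322\right) = \left(-87435\right) \left(- \frac{148129}{3}\right) = 4317219705$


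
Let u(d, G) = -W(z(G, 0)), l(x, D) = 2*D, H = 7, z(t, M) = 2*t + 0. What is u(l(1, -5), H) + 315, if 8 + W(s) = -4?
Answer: 327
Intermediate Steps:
z(t, M) = 2*t
W(s) = -12 (W(s) = -8 - 4 = -12)
u(d, G) = 12 (u(d, G) = -1*(-12) = 12)
u(l(1, -5), H) + 315 = 12 + 315 = 327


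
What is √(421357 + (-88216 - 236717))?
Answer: 2*√24106 ≈ 310.52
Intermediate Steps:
√(421357 + (-88216 - 236717)) = √(421357 - 324933) = √96424 = 2*√24106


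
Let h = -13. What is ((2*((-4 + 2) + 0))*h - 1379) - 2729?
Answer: -4056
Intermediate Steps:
((2*((-4 + 2) + 0))*h - 1379) - 2729 = ((2*((-4 + 2) + 0))*(-13) - 1379) - 2729 = ((2*(-2 + 0))*(-13) - 1379) - 2729 = ((2*(-2))*(-13) - 1379) - 2729 = (-4*(-13) - 1379) - 2729 = (52 - 1379) - 2729 = -1327 - 2729 = -4056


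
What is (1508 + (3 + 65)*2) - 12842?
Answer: -11198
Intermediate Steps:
(1508 + (3 + 65)*2) - 12842 = (1508 + 68*2) - 12842 = (1508 + 136) - 12842 = 1644 - 12842 = -11198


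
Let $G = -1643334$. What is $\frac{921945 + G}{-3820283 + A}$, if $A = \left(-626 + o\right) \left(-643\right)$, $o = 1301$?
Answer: $\frac{721389}{4254308} \approx 0.16957$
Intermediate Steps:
$A = -434025$ ($A = \left(-626 + 1301\right) \left(-643\right) = 675 \left(-643\right) = -434025$)
$\frac{921945 + G}{-3820283 + A} = \frac{921945 - 1643334}{-3820283 - 434025} = - \frac{721389}{-4254308} = \left(-721389\right) \left(- \frac{1}{4254308}\right) = \frac{721389}{4254308}$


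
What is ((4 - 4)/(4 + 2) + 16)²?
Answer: 256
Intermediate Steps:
((4 - 4)/(4 + 2) + 16)² = (0/6 + 16)² = (0*(⅙) + 16)² = (0 + 16)² = 16² = 256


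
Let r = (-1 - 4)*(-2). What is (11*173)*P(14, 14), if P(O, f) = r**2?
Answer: 190300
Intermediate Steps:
r = 10 (r = -5*(-2) = 10)
P(O, f) = 100 (P(O, f) = 10**2 = 100)
(11*173)*P(14, 14) = (11*173)*100 = 1903*100 = 190300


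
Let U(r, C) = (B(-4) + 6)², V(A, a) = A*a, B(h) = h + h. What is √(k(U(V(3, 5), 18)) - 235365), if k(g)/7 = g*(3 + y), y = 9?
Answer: I*√235029 ≈ 484.8*I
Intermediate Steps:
B(h) = 2*h
U(r, C) = 4 (U(r, C) = (2*(-4) + 6)² = (-8 + 6)² = (-2)² = 4)
k(g) = 84*g (k(g) = 7*(g*(3 + 9)) = 7*(g*12) = 7*(12*g) = 84*g)
√(k(U(V(3, 5), 18)) - 235365) = √(84*4 - 235365) = √(336 - 235365) = √(-235029) = I*√235029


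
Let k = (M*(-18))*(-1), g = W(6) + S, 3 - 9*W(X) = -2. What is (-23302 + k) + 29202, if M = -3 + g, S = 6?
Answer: 5964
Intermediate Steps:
W(X) = 5/9 (W(X) = ⅓ - ⅑*(-2) = ⅓ + 2/9 = 5/9)
g = 59/9 (g = 5/9 + 6 = 59/9 ≈ 6.5556)
M = 32/9 (M = -3 + 59/9 = 32/9 ≈ 3.5556)
k = 64 (k = ((32/9)*(-18))*(-1) = -64*(-1) = 64)
(-23302 + k) + 29202 = (-23302 + 64) + 29202 = -23238 + 29202 = 5964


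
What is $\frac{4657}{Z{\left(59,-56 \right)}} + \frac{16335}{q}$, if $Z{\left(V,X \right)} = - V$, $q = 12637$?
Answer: $- \frac{57886744}{745583} \approx -77.64$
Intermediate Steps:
$\frac{4657}{Z{\left(59,-56 \right)}} + \frac{16335}{q} = \frac{4657}{\left(-1\right) 59} + \frac{16335}{12637} = \frac{4657}{-59} + 16335 \cdot \frac{1}{12637} = 4657 \left(- \frac{1}{59}\right) + \frac{16335}{12637} = - \frac{4657}{59} + \frac{16335}{12637} = - \frac{57886744}{745583}$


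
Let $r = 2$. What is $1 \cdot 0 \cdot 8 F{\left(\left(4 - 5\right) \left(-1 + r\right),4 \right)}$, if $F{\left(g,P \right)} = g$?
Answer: $0$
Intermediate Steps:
$1 \cdot 0 \cdot 8 F{\left(\left(4 - 5\right) \left(-1 + r\right),4 \right)} = 1 \cdot 0 \cdot 8 \left(4 - 5\right) \left(-1 + 2\right) = 0 \cdot 8 \left(\left(-1\right) 1\right) = 0 \left(-1\right) = 0$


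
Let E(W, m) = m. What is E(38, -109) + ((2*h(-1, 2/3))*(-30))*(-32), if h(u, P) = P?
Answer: 1171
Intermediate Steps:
E(38, -109) + ((2*h(-1, 2/3))*(-30))*(-32) = -109 + ((2*(2/3))*(-30))*(-32) = -109 + ((4/3)*(-30))*(-32) = -109 - 40*(-32) = -109 + 1280 = 1171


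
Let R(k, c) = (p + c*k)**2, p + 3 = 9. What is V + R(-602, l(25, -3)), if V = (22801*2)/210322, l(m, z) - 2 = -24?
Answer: 18462328085301/105161 ≈ 1.7556e+8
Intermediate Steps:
p = 6 (p = -3 + 9 = 6)
l(m, z) = -22 (l(m, z) = 2 - 24 = -22)
R(k, c) = (6 + c*k)**2
V = 22801/105161 (V = 45602*(1/210322) = 22801/105161 ≈ 0.21682)
V + R(-602, l(25, -3)) = 22801/105161 + (6 - 22*(-602))**2 = 22801/105161 + (6 + 13244)**2 = 22801/105161 + 13250**2 = 22801/105161 + 175562500 = 18462328085301/105161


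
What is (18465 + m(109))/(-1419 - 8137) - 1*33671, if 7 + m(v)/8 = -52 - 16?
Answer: -321777941/9556 ≈ -33673.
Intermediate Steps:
m(v) = -600 (m(v) = -56 + 8*(-52 - 16) = -56 + 8*(-68) = -56 - 544 = -600)
(18465 + m(109))/(-1419 - 8137) - 1*33671 = (18465 - 600)/(-1419 - 8137) - 1*33671 = 17865/(-9556) - 33671 = 17865*(-1/9556) - 33671 = -17865/9556 - 33671 = -321777941/9556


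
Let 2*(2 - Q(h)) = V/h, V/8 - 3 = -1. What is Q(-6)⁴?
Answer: 10000/81 ≈ 123.46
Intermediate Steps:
V = 16 (V = 24 + 8*(-1) = 24 - 8 = 16)
Q(h) = 2 - 8/h
Q(-6)⁴ = (2 - 8/(-6))⁴ = (2 - 8*(-⅙))⁴ = (2 + 4/3)⁴ = (10/3)⁴ = 10000/81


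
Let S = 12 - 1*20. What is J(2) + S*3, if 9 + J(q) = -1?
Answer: -34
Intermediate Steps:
J(q) = -10 (J(q) = -9 - 1 = -10)
S = -8 (S = 12 - 20 = -8)
J(2) + S*3 = -10 - 8*3 = -10 - 24 = -34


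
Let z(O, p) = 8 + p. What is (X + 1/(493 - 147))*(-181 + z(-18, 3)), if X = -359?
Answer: 10558105/173 ≈ 61030.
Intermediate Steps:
(X + 1/(493 - 147))*(-181 + z(-18, 3)) = (-359 + 1/(493 - 147))*(-181 + (8 + 3)) = (-359 + 1/346)*(-181 + 11) = (-359 + 1/346)*(-170) = -124213/346*(-170) = 10558105/173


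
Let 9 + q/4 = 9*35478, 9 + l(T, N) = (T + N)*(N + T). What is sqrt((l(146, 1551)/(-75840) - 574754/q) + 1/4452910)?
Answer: I*sqrt(215436368319336466229668650910)/74880570945180 ≈ 6.1986*I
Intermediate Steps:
l(T, N) = -9 + (N + T)**2 (l(T, N) = -9 + (T + N)*(N + T) = -9 + (N + T)*(N + T) = -9 + (N + T)**2)
q = 1277172 (q = -36 + 4*(9*35478) = -36 + 4*319302 = -36 + 1277208 = 1277172)
sqrt((l(146, 1551)/(-75840) - 574754/q) + 1/4452910) = sqrt(((-9 + (1551 + 146)**2)/(-75840) - 574754/1277172) + 1/4452910) = sqrt(((-9 + 1697**2)*(-1/75840) - 574754*1/1277172) + 1/4452910) = sqrt(((-9 + 2879809)*(-1/75840) - 287377/638586) + 1/4452910) = sqrt((2879800*(-1/75840) - 287377/638586) + 1/4452910) = sqrt((-71995/1896 - 287377/638586) + 1/4452910) = sqrt(-7753310977/201793176 + 1/4452910) = sqrt(-17262397890399947/449283425671080) = I*sqrt(215436368319336466229668650910)/74880570945180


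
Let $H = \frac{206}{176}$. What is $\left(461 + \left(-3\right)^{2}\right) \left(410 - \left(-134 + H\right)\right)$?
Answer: $\frac{11225715}{44} \approx 2.5513 \cdot 10^{5}$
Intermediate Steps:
$H = \frac{103}{88}$ ($H = 206 \cdot \frac{1}{176} = \frac{103}{88} \approx 1.1705$)
$\left(461 + \left(-3\right)^{2}\right) \left(410 - \left(-134 + H\right)\right) = \left(461 + \left(-3\right)^{2}\right) \left(410 + \left(134 - \frac{103}{88}\right)\right) = \left(461 + 9\right) \left(410 + \left(134 - \frac{103}{88}\right)\right) = 470 \left(410 + \frac{11689}{88}\right) = 470 \cdot \frac{47769}{88} = \frac{11225715}{44}$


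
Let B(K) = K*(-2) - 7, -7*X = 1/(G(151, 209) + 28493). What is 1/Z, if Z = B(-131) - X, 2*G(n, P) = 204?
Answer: 200165/51042076 ≈ 0.0039216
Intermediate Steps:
G(n, P) = 102 (G(n, P) = (1/2)*204 = 102)
X = -1/200165 (X = -1/(7*(102 + 28493)) = -1/7/28595 = -1/7*1/28595 = -1/200165 ≈ -4.9959e-6)
B(K) = -7 - 2*K (B(K) = -2*K - 7 = -7 - 2*K)
Z = 51042076/200165 (Z = (-7 - 2*(-131)) - 1*(-1/200165) = (-7 + 262) + 1/200165 = 255 + 1/200165 = 51042076/200165 ≈ 255.00)
1/Z = 1/(51042076/200165) = 200165/51042076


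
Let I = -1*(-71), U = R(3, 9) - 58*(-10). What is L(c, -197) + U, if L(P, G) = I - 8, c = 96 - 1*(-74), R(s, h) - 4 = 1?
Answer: 648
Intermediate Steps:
R(s, h) = 5 (R(s, h) = 4 + 1 = 5)
c = 170 (c = 96 + 74 = 170)
U = 585 (U = 5 - 58*(-10) = 5 + 580 = 585)
I = 71
L(P, G) = 63 (L(P, G) = 71 - 8 = 63)
L(c, -197) + U = 63 + 585 = 648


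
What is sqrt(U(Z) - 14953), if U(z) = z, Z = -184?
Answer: I*sqrt(15137) ≈ 123.03*I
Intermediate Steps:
sqrt(U(Z) - 14953) = sqrt(-184 - 14953) = sqrt(-15137) = I*sqrt(15137)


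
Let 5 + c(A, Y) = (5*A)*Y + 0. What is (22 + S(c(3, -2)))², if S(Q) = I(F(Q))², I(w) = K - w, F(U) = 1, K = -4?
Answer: 2209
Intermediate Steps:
c(A, Y) = -5 + 5*A*Y (c(A, Y) = -5 + ((5*A)*Y + 0) = -5 + (5*A*Y + 0) = -5 + 5*A*Y)
I(w) = -4 - w
S(Q) = 25 (S(Q) = (-4 - 1*1)² = (-4 - 1)² = (-5)² = 25)
(22 + S(c(3, -2)))² = (22 + 25)² = 47² = 2209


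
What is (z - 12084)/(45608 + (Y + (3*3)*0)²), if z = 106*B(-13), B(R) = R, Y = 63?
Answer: -13462/49577 ≈ -0.27154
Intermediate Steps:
z = -1378 (z = 106*(-13) = -1378)
(z - 12084)/(45608 + (Y + (3*3)*0)²) = (-1378 - 12084)/(45608 + (63 + (3*3)*0)²) = -13462/(45608 + (63 + 9*0)²) = -13462/(45608 + (63 + 0)²) = -13462/(45608 + 63²) = -13462/(45608 + 3969) = -13462/49577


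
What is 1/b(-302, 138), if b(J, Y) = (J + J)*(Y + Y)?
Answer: -1/166704 ≈ -5.9987e-6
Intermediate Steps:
b(J, Y) = 4*J*Y (b(J, Y) = (2*J)*(2*Y) = 4*J*Y)
1/b(-302, 138) = 1/(4*(-302)*138) = 1/(-166704) = -1/166704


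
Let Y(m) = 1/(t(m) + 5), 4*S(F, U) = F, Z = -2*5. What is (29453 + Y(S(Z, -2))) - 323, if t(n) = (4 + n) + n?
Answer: 116521/4 ≈ 29130.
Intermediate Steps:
Z = -10
S(F, U) = F/4
t(n) = 4 + 2*n
Y(m) = 1/(9 + 2*m) (Y(m) = 1/((4 + 2*m) + 5) = 1/(9 + 2*m))
(29453 + Y(S(Z, -2))) - 323 = (29453 + 1/(9 + 2*((¼)*(-10)))) - 323 = (29453 + 1/(9 + 2*(-5/2))) - 323 = (29453 + 1/(9 - 5)) - 323 = (29453 + 1/4) - 323 = (29453 + ¼) - 323 = 117813/4 - 323 = 116521/4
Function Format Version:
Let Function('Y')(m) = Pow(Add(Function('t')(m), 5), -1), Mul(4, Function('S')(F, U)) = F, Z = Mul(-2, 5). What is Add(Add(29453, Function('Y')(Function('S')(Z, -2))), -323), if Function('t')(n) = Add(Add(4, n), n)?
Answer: Rational(116521, 4) ≈ 29130.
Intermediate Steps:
Z = -10
Function('S')(F, U) = Mul(Rational(1, 4), F)
Function('t')(n) = Add(4, Mul(2, n))
Function('Y')(m) = Pow(Add(9, Mul(2, m)), -1) (Function('Y')(m) = Pow(Add(Add(4, Mul(2, m)), 5), -1) = Pow(Add(9, Mul(2, m)), -1))
Add(Add(29453, Function('Y')(Function('S')(Z, -2))), -323) = Add(Add(29453, Pow(Add(9, Mul(2, Mul(Rational(1, 4), -10))), -1)), -323) = Add(Add(29453, Pow(Add(9, Mul(2, Rational(-5, 2))), -1)), -323) = Add(Add(29453, Pow(Add(9, -5), -1)), -323) = Add(Add(29453, Pow(4, -1)), -323) = Add(Add(29453, Rational(1, 4)), -323) = Add(Rational(117813, 4), -323) = Rational(116521, 4)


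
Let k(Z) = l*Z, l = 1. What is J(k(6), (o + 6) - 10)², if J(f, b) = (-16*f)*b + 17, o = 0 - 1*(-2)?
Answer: 43681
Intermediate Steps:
o = 2 (o = 0 + 2 = 2)
k(Z) = Z (k(Z) = 1*Z = Z)
J(f, b) = 17 - 16*b*f (J(f, b) = -16*b*f + 17 = 17 - 16*b*f)
J(k(6), (o + 6) - 10)² = (17 - 16*((2 + 6) - 10)*6)² = (17 - 16*(8 - 10)*6)² = (17 - 16*(-2)*6)² = (17 + 192)² = 209² = 43681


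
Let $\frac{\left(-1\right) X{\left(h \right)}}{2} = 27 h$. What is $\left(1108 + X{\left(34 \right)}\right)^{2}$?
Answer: $529984$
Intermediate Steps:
$X{\left(h \right)} = - 54 h$ ($X{\left(h \right)} = - 2 \cdot 27 h = - 54 h$)
$\left(1108 + X{\left(34 \right)}\right)^{2} = \left(1108 - 1836\right)^{2} = \left(-728\right)^{2} = 529984$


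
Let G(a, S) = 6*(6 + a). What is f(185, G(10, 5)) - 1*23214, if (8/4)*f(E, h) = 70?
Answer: -23179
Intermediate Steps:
G(a, S) = 36 + 6*a
f(E, h) = 35 (f(E, h) = (1/2)*70 = 35)
f(185, G(10, 5)) - 1*23214 = 35 - 1*23214 = 35 - 23214 = -23179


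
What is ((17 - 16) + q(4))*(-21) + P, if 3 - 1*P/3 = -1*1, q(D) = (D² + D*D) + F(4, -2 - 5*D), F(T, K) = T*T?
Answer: -1017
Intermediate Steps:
F(T, K) = T²
q(D) = 16 + 2*D² (q(D) = (D² + D*D) + 4² = (D² + D²) + 16 = 2*D² + 16 = 16 + 2*D²)
P = 12 (P = 9 - (-3) = 9 - 3*(-1) = 9 + 3 = 12)
((17 - 16) + q(4))*(-21) + P = ((17 - 16) + (16 + 2*4²))*(-21) + 12 = (1 + (16 + 2*16))*(-21) + 12 = (1 + (16 + 32))*(-21) + 12 = (1 + 48)*(-21) + 12 = 49*(-21) + 12 = -1029 + 12 = -1017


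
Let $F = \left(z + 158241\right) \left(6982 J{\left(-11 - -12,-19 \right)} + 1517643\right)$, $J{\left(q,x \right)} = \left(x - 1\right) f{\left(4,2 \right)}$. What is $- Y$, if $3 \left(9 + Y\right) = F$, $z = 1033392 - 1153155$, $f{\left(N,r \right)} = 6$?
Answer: $-8719153269$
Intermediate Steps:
$z = -119763$ ($z = 1033392 - 1153155 = -119763$)
$J{\left(q,x \right)} = -6 + 6 x$ ($J{\left(q,x \right)} = \left(x - 1\right) 6 = \left(-1 + x\right) 6 = -6 + 6 x$)
$F = 26157459834$ ($F = \left(-119763 + 158241\right) \left(6982 \left(-6 + 6 \left(-19\right)\right) + 1517643\right) = 38478 \left(6982 \left(-6 - 114\right) + 1517643\right) = 38478 \left(6982 \left(-120\right) + 1517643\right) = 38478 \left(-837840 + 1517643\right) = 38478 \cdot 679803 = 26157459834$)
$Y = 8719153269$ ($Y = -9 + \frac{1}{3} \cdot 26157459834 = -9 + 8719153278 = 8719153269$)
$- Y = \left(-1\right) 8719153269 = -8719153269$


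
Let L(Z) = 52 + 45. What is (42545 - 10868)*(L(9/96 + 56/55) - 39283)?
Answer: -1241294922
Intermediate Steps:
L(Z) = 97
(42545 - 10868)*(L(9/96 + 56/55) - 39283) = (42545 - 10868)*(97 - 39283) = 31677*(-39186) = -1241294922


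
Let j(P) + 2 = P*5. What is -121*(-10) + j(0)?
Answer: 1208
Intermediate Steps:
j(P) = -2 + 5*P (j(P) = -2 + P*5 = -2 + 5*P)
-121*(-10) + j(0) = -121*(-10) + (-2 + 5*0) = 1210 + (-2 + 0) = 1210 - 2 = 1208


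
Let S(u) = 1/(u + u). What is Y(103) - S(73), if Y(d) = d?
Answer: 15037/146 ≈ 102.99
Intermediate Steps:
S(u) = 1/(2*u)
Y(103) - S(73) = 103 - 1/(2*73) = 103 - 1*1/146 = 103 - 1/146 = 15037/146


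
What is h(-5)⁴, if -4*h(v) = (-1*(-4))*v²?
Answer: 390625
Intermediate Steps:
h(v) = -v² (h(v) = -(-1*(-4))*v²/4 = -v²)
h(-5)⁴ = (-1*(-5)²)⁴ = (-1*25)⁴ = (-25)⁴ = 390625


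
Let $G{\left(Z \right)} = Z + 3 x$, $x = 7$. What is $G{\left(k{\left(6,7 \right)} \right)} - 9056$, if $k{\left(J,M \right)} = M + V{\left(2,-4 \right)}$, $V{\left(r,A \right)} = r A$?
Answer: $-9036$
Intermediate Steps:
$V{\left(r,A \right)} = A r$
$k{\left(J,M \right)} = -8 + M$ ($k{\left(J,M \right)} = M - 8 = -8 + M$)
$G{\left(Z \right)} = 21 + Z$ ($G{\left(Z \right)} = Z + 3 \cdot 7 = Z + 21 = 21 + Z$)
$G{\left(k{\left(6,7 \right)} \right)} - 9056 = \left(21 + \left(-8 + 7\right)\right) - 9056 = \left(21 - 1\right) - 9056 = 20 - 9056 = -9036$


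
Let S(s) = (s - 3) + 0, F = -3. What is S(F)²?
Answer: 36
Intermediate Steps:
S(s) = -3 + s (S(s) = (-3 + s) + 0 = -3 + s)
S(F)² = (-3 - 3)² = (-6)² = 36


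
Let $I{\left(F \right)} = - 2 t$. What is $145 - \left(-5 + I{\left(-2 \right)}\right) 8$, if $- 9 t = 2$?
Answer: $\frac{1633}{9} \approx 181.44$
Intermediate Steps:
$t = - \frac{2}{9}$ ($t = \left(- \frac{1}{9}\right) 2 = - \frac{2}{9} \approx -0.22222$)
$I{\left(F \right)} = \frac{4}{9}$ ($I{\left(F \right)} = \left(-2\right) \left(- \frac{2}{9}\right) = \frac{4}{9}$)
$145 - \left(-5 + I{\left(-2 \right)}\right) 8 = 145 - \left(-5 + \frac{4}{9}\right) 8 = 145 - \left(- \frac{41}{9}\right) 8 = 145 - - \frac{328}{9} = 145 + \frac{328}{9} = \frac{1633}{9}$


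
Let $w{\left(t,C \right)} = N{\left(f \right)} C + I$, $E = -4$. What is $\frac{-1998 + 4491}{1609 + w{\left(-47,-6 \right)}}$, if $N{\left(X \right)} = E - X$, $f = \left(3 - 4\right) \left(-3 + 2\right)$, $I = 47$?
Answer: $\frac{831}{562} \approx 1.4786$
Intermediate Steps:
$f = 1$ ($f = \left(-1\right) \left(-1\right) = 1$)
$N{\left(X \right)} = -4 - X$
$w{\left(t,C \right)} = 47 - 5 C$ ($w{\left(t,C \right)} = \left(-4 - 1\right) C + 47 = - 5 C + 47 = 47 - 5 C$)
$\frac{-1998 + 4491}{1609 + w{\left(-47,-6 \right)}} = \frac{-1998 + 4491}{1609 + \left(47 - -30\right)} = \frac{2493}{1609 + \left(47 + 30\right)} = \frac{2493}{1609 + 77} = \frac{2493}{1686} = 2493 \cdot \frac{1}{1686} = \frac{831}{562}$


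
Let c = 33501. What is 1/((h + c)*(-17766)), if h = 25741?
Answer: -1/1052493372 ≈ -9.5013e-10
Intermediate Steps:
1/((h + c)*(-17766)) = 1/((25741 + 33501)*(-17766)) = -1/17766/59242 = (1/59242)*(-1/17766) = -1/1052493372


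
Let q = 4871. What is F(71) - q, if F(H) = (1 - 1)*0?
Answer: -4871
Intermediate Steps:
F(H) = 0 (F(H) = 0*0 = 0)
F(71) - q = 0 - 1*4871 = 0 - 4871 = -4871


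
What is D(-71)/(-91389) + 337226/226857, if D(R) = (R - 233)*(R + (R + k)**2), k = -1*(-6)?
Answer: 105765798742/6910744791 ≈ 15.305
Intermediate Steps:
k = 6
D(R) = (-233 + R)*(R + (6 + R)**2) (D(R) = (R - 233)*(R + (R + 6)**2) = (-233 + R)*(R + (6 + R)**2))
D(-71)/(-91389) + 337226/226857 = (-8388 + (-71)**3 - 2993*(-71) - 220*(-71)**2)/(-91389) + 337226/226857 = (-8388 - 357911 + 212503 - 220*5041)*(-1/91389) + 337226*(1/226857) = (-8388 - 357911 + 212503 - 1109020)*(-1/91389) + 337226/226857 = -1262816*(-1/91389) + 337226/226857 = 1262816/91389 + 337226/226857 = 105765798742/6910744791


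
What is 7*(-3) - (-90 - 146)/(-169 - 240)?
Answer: -8825/409 ≈ -21.577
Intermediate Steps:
7*(-3) - (-90 - 146)/(-169 - 240) = -21 - (-236)/(-409) = -21 - (-236)*(-1)/409 = -21 - 1*236/409 = -21 - 236/409 = -8825/409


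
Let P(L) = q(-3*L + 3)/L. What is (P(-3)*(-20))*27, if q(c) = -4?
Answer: -720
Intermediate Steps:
P(L) = -4/L
(P(-3)*(-20))*27 = (-4/(-3)*(-20))*27 = (-4*(-⅓)*(-20))*27 = ((4/3)*(-20))*27 = -80/3*27 = -720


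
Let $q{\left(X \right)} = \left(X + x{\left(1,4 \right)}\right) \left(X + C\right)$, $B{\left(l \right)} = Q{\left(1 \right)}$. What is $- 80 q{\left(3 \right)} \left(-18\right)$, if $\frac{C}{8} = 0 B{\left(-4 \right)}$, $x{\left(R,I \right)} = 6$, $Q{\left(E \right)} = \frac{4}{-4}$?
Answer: $38880$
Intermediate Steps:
$Q{\left(E \right)} = -1$ ($Q{\left(E \right)} = 4 \left(- \frac{1}{4}\right) = -1$)
$B{\left(l \right)} = -1$
$C = 0$ ($C = 8 \cdot 0 \left(-1\right) = 8 \cdot 0 = 0$)
$q{\left(X \right)} = X \left(6 + X\right)$ ($q{\left(X \right)} = \left(X + 6\right) \left(X + 0\right) = \left(6 + X\right) X = X \left(6 + X\right)$)
$- 80 q{\left(3 \right)} \left(-18\right) = - 80 \cdot 3 \left(6 + 3\right) \left(-18\right) = - 80 \cdot 3 \cdot 9 \left(-18\right) = \left(-80\right) 27 \left(-18\right) = \left(-2160\right) \left(-18\right) = 38880$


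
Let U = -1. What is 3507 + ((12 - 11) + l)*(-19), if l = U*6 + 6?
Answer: 3488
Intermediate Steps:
l = 0 (l = -1*6 + 6 = -6 + 6 = 0)
3507 + ((12 - 11) + l)*(-19) = 3507 + ((12 - 11) + 0)*(-19) = 3507 + (1 + 0)*(-19) = 3507 + 1*(-19) = 3507 - 19 = 3488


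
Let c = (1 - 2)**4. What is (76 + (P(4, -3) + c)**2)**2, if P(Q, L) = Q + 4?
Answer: 24649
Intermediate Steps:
P(Q, L) = 4 + Q
c = 1 (c = (-1)**4 = 1)
(76 + (P(4, -3) + c)**2)**2 = (76 + ((4 + 4) + 1)**2)**2 = (76 + (8 + 1)**2)**2 = (76 + 9**2)**2 = (76 + 81)**2 = 157**2 = 24649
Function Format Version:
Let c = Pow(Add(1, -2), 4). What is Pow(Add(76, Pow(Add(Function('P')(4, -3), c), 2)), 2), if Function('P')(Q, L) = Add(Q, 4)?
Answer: 24649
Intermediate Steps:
Function('P')(Q, L) = Add(4, Q)
c = 1 (c = Pow(-1, 4) = 1)
Pow(Add(76, Pow(Add(Function('P')(4, -3), c), 2)), 2) = Pow(Add(76, Pow(Add(Add(4, 4), 1), 2)), 2) = Pow(Add(76, Pow(Add(8, 1), 2)), 2) = Pow(Add(76, Pow(9, 2)), 2) = Pow(Add(76, 81), 2) = Pow(157, 2) = 24649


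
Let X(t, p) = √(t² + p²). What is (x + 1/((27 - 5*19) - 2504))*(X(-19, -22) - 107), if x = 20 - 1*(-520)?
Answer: -148610053/2572 + 18055427*√5/2572 ≈ -42083.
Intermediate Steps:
x = 540 (x = 20 + 520 = 540)
X(t, p) = √(p² + t²)
(x + 1/((27 - 5*19) - 2504))*(X(-19, -22) - 107) = (540 + 1/((27 - 5*19) - 2504))*(√((-22)² + (-19)²) - 107) = (540 + 1/((27 - 95) - 2504))*(√(484 + 361) - 107) = (540 + 1/(-68 - 2504))*(√845 - 107) = (540 + 1/(-2572))*(13*√5 - 107) = (540 - 1/2572)*(-107 + 13*√5) = 1388879*(-107 + 13*√5)/2572 = -148610053/2572 + 18055427*√5/2572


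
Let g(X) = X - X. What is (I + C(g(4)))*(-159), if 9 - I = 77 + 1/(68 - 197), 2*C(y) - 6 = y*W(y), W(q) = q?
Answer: 444352/43 ≈ 10334.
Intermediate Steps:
g(X) = 0
C(y) = 3 + y²/2 (C(y) = 3 + (y*y)/2 = 3 + y²/2)
I = -8771/129 (I = 9 - (77 + 1/(68 - 197)) = 9 - (77 + 1/(-129)) = 9 - (77 - 1/129) = 9 - 1*9932/129 = 9 - 9932/129 = -8771/129 ≈ -67.992)
(I + C(g(4)))*(-159) = (-8771/129 + (3 + (½)*0²))*(-159) = (-8771/129 + (3 + (½)*0))*(-159) = (-8771/129 + (3 + 0))*(-159) = (-8771/129 + 3)*(-159) = -8384/129*(-159) = 444352/43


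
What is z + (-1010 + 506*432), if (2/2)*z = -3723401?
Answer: -3505819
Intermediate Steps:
z = -3723401
z + (-1010 + 506*432) = -3723401 + (-1010 + 506*432) = -3723401 + (-1010 + 218592) = -3723401 + 217582 = -3505819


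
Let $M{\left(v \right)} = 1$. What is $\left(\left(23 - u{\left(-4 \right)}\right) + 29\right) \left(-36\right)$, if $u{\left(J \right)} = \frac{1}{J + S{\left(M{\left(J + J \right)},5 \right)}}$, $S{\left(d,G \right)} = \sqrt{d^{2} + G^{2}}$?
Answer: $- \frac{9288}{5} + \frac{18 \sqrt{26}}{5} \approx -1839.2$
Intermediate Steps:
$S{\left(d,G \right)} = \sqrt{G^{2} + d^{2}}$
$u{\left(J \right)} = \frac{1}{J + \sqrt{26}}$ ($u{\left(J \right)} = \frac{1}{J + \sqrt{5^{2} + 1^{2}}} = \frac{1}{J + \sqrt{25 + 1}} = \frac{1}{J + \sqrt{26}}$)
$\left(\left(23 - u{\left(-4 \right)}\right) + 29\right) \left(-36\right) = \left(\left(23 - \frac{1}{-4 + \sqrt{26}}\right) + 29\right) \left(-36\right) = \left(52 - \frac{1}{-4 + \sqrt{26}}\right) \left(-36\right) = -1872 + \frac{36}{-4 + \sqrt{26}}$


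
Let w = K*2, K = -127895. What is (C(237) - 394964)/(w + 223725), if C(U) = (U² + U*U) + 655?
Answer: 281971/32065 ≈ 8.7937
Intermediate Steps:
C(U) = 655 + 2*U² (C(U) = (U² + U²) + 655 = 2*U² + 655 = 655 + 2*U²)
w = -255790 (w = -127895*2 = -255790)
(C(237) - 394964)/(w + 223725) = ((655 + 2*237²) - 394964)/(-255790 + 223725) = ((655 + 2*56169) - 394964)/(-32065) = ((655 + 112338) - 394964)*(-1/32065) = (112993 - 394964)*(-1/32065) = -281971*(-1/32065) = 281971/32065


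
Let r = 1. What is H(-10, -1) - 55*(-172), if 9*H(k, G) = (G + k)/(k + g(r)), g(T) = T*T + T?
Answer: 681131/72 ≈ 9460.2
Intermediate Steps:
g(T) = T + T**2 (g(T) = T**2 + T = T + T**2)
H(k, G) = (G + k)/(9*(2 + k)) (H(k, G) = ((G + k)/(k + 1*(1 + 1)))/9 = ((G + k)/(k + 1*2))/9 = ((G + k)/(k + 2))/9 = ((G + k)/(2 + k))/9 = (G + k)/(9*(2 + k)))
H(-10, -1) - 55*(-172) = (-1 - 10)/(9*(2 - 10)) - 55*(-172) = (1/9)*(-11)/(-8) + 9460 = (1/9)*(-1/8)*(-11) + 9460 = 11/72 + 9460 = 681131/72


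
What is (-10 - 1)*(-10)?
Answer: 110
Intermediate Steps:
(-10 - 1)*(-10) = -11*(-10) = 110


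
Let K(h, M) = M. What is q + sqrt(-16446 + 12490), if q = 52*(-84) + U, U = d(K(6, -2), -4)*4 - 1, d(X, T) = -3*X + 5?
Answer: -4325 + 2*I*sqrt(989) ≈ -4325.0 + 62.897*I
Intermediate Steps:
d(X, T) = 5 - 3*X
U = 43 (U = (5 - 3*(-2))*4 - 1 = (5 + 6)*4 - 1 = 11*4 - 1 = 44 - 1 = 43)
q = -4325 (q = 52*(-84) + 43 = -4368 + 43 = -4325)
q + sqrt(-16446 + 12490) = -4325 + sqrt(-16446 + 12490) = -4325 + sqrt(-3956) = -4325 + 2*I*sqrt(989)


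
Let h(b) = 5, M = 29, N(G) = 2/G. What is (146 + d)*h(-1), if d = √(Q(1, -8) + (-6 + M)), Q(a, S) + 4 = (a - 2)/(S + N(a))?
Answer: 730 + 5*√690/6 ≈ 751.89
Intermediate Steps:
Q(a, S) = -4 + (-2 + a)/(S + 2/a) (Q(a, S) = -4 + (a - 2)/(S + 2/a) = -4 + (-2 + a)/(S + 2/a))
d = √690/6 (d = √((-8 - 1*1*(2 - 1*1 + 4*(-8)))/(2 - 8*1) + (-6 + 29)) = √((-8 - 1*1*(2 - 1 - 32))/(2 - 8) + 23) = √((-8 - 1*1*(-31))/(-6) + 23) = √(-(-8 + 31)/6 + 23) = √(-⅙*23 + 23) = √(-23/6 + 23) = √(115/6) = √690/6 ≈ 4.3780)
(146 + d)*h(-1) = (146 + √690/6)*5 = 730 + 5*√690/6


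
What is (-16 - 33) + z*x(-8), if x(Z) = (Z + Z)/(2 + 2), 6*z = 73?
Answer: -293/3 ≈ -97.667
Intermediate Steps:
z = 73/6 (z = (⅙)*73 = 73/6 ≈ 12.167)
x(Z) = Z/2 (x(Z) = (2*Z)/4 = (2*Z)*(¼) = Z/2)
(-16 - 33) + z*x(-8) = (-16 - 33) + 73*((½)*(-8))/6 = -49 + (73/6)*(-4) = -49 - 146/3 = -293/3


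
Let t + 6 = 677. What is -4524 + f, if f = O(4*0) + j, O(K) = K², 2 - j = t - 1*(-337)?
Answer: -5530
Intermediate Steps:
t = 671 (t = -6 + 677 = 671)
j = -1006 (j = 2 - (671 - 1*(-337)) = 2 - (671 + 337) = 2 - 1*1008 = 2 - 1008 = -1006)
f = -1006 (f = (4*0)² - 1006 = 0² - 1006 = 0 - 1006 = -1006)
-4524 + f = -4524 - 1006 = -5530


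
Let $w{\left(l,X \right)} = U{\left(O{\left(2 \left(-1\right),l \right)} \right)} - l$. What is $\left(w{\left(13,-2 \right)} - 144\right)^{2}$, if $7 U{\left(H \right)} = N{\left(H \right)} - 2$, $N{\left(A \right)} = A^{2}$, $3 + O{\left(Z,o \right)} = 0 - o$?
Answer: $\frac{714025}{49} \approx 14572.0$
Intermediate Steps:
$O{\left(Z,o \right)} = -3 - o$ ($O{\left(Z,o \right)} = -3 + \left(0 - o\right) = -3 - o$)
$U{\left(H \right)} = - \frac{2}{7} + \frac{H^{2}}{7}$ ($U{\left(H \right)} = \frac{H^{2} - 2}{7} = \frac{-2 + H^{2}}{7} = - \frac{2}{7} + \frac{H^{2}}{7}$)
$w{\left(l,X \right)} = - \frac{2}{7} - l + \frac{\left(-3 - l\right)^{2}}{7}$ ($w{\left(l,X \right)} = \left(- \frac{2}{7} + \frac{\left(-3 - l\right)^{2}}{7}\right) - l = - \frac{2}{7} - l + \frac{\left(-3 - l\right)^{2}}{7}$)
$\left(w{\left(13,-2 \right)} - 144\right)^{2} = \left(\left(1 - \frac{13}{7} + \frac{13^{2}}{7}\right) - 144\right)^{2} = \left(\left(1 - \frac{13}{7} + \frac{1}{7} \cdot 169\right) - 144\right)^{2} = \left(\left(1 - \frac{13}{7} + \frac{169}{7}\right) - 144\right)^{2} = \left(\frac{163}{7} - 144\right)^{2} = \left(- \frac{845}{7}\right)^{2} = \frac{714025}{49}$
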